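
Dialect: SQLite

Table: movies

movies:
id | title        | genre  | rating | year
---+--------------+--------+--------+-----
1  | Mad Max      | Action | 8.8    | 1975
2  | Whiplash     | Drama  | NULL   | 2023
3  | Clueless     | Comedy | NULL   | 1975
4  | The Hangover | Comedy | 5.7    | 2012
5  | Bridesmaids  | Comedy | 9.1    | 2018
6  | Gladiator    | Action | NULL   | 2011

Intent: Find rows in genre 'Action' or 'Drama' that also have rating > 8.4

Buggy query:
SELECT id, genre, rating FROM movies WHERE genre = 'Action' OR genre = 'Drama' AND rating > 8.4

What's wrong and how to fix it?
Bug: Without parentheses, AND is evaluated before OR, so the rating filter only applies to the 'Drama' branch

Fix: Add parentheses around the OR so the AND applies to both alternatives

Corrected query:
SELECT id, genre, rating FROM movies WHERE (genre = 'Action' OR genre = 'Drama') AND rating > 8.4

Result:
id | genre  | rating
---+--------+-------
1  | Action | 8.8   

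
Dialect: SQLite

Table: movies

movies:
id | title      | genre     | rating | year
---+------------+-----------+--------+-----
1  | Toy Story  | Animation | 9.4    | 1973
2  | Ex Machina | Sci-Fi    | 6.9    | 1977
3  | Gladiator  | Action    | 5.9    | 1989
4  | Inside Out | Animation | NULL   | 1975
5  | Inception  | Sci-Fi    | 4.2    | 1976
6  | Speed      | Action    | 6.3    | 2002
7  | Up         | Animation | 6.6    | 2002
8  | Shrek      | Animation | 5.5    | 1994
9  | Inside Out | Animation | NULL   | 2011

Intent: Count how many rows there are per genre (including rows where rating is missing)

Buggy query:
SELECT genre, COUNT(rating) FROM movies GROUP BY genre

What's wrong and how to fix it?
Bug: COUNT(column) counts non-NULL values only; rows with NULL rating aren't counted

Fix: Replace COUNT(rating) with COUNT(*)

Corrected query:
SELECT genre, COUNT(*) FROM movies GROUP BY genre

Result:
genre     | COUNT(*)
----------+---------
Action    | 2       
Animation | 5       
Sci-Fi    | 2       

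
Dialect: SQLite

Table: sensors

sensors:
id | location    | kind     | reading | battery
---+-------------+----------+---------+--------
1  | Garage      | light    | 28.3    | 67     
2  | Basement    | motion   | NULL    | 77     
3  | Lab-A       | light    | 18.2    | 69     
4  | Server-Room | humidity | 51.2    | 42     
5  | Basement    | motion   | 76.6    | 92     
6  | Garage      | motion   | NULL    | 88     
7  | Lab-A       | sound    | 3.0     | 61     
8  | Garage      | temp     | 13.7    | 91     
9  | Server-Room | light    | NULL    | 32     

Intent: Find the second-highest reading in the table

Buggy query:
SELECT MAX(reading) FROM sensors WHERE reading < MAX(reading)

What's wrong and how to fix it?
Bug: MAX(reading) on the right of the comparison is an aggregate-in-WHERE error

Fix: Compute the overall MAX in a subquery, then take MAX of rows below it

Corrected query:
SELECT MAX(reading) FROM sensors WHERE reading < (SELECT MAX(reading) FROM sensors)

Result:
MAX(reading)
------------
51.2        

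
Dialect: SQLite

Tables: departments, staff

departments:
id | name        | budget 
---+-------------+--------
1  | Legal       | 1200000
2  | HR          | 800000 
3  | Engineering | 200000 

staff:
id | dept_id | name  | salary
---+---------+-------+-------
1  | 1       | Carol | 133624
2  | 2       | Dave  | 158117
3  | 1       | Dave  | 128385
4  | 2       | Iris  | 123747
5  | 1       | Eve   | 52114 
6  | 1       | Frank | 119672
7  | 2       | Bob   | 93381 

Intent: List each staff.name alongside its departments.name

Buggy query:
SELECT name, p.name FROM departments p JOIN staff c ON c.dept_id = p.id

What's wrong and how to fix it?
Bug: Both tables have a 'name' column; the unqualified reference is ambiguous

Fix: Qualify the column with its table alias (c.name)

Corrected query:
SELECT c.name, p.name FROM departments p JOIN staff c ON c.dept_id = p.id

Result:
name  | name 
------+------
Carol | Legal
Dave  | HR   
Dave  | Legal
Iris  | HR   
Eve   | Legal
Frank | Legal
Bob   | HR   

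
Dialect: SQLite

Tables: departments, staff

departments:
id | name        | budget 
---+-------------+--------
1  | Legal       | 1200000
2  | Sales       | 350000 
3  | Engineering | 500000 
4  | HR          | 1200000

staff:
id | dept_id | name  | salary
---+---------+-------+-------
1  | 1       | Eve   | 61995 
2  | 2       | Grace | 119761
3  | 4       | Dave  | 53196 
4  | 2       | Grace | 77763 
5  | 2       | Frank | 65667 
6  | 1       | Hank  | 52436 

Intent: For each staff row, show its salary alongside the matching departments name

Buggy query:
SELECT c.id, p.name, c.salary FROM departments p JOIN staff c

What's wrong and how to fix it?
Bug: JOIN with no ON clause produces a cartesian product; every staff row pairs with every departments row

Fix: Add ON c.dept_id = p.id to the JOIN

Corrected query:
SELECT c.id, p.name, c.salary FROM departments p JOIN staff c ON c.dept_id = p.id

Result:
id | name  | salary
---+-------+-------
1  | Legal | 61995 
2  | Sales | 119761
3  | HR    | 53196 
4  | Sales | 77763 
5  | Sales | 65667 
6  | Legal | 52436 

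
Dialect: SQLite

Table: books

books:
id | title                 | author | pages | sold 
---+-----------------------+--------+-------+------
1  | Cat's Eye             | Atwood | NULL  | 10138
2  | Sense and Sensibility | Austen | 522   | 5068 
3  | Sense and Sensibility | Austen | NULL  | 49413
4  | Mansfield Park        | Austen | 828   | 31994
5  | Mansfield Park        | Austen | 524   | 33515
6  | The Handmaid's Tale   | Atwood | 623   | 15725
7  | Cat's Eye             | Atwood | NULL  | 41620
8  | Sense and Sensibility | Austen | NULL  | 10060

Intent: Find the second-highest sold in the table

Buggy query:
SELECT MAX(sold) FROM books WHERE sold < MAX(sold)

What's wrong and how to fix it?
Bug: MAX(sold) on the right of the comparison is an aggregate-in-WHERE error

Fix: Put the inner MAX in a scalar subquery

Corrected query:
SELECT MAX(sold) FROM books WHERE sold < (SELECT MAX(sold) FROM books)

Result:
MAX(sold)
---------
41620    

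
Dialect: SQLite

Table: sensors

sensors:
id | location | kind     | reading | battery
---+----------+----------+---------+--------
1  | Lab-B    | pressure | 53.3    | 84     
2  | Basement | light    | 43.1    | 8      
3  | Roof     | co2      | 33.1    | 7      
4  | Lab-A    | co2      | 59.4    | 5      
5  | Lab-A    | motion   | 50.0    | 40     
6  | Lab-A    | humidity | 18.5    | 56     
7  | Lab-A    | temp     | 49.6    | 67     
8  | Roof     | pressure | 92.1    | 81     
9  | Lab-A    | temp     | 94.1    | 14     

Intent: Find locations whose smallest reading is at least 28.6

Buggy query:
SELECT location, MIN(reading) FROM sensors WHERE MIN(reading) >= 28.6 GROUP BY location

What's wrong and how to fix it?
Bug: MIN() in WHERE is a misuse of aggregate

Fix: Use HAVING for the per-group MIN condition

Corrected query:
SELECT location, MIN(reading) FROM sensors GROUP BY location HAVING MIN(reading) >= 28.6

Result:
location | MIN(reading)
---------+-------------
Basement | 43.1        
Lab-B    | 53.3        
Roof     | 33.1        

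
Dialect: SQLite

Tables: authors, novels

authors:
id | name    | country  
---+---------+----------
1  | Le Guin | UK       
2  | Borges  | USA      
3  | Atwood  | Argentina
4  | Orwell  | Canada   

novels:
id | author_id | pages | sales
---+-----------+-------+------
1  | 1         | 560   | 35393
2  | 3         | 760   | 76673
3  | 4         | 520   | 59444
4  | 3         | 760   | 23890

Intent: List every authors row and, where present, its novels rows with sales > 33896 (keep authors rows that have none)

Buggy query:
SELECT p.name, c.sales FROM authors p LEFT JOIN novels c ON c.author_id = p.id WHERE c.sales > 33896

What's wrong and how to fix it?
Bug: Filtering c.sales in WHERE discards the NULL rows produced by LEFT JOIN, turning it into an inner join

Fix: Put 'c.sales > 33896' in the JOIN's ON clause instead of WHERE

Corrected query:
SELECT p.name, c.sales FROM authors p LEFT JOIN novels c ON c.author_id = p.id AND c.sales > 33896

Result:
name    | sales
--------+------
Le Guin | 35393
Borges  | NULL 
Atwood  | 76673
Orwell  | 59444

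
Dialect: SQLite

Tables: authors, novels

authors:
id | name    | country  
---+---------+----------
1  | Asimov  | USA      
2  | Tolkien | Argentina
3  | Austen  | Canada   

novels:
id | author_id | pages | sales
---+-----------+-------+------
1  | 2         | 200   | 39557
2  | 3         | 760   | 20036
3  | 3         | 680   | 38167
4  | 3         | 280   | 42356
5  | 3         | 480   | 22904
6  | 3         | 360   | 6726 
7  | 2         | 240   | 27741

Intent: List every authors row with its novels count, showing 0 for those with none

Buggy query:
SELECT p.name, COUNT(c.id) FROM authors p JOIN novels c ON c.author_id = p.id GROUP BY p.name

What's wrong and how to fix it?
Bug: An inner join excludes parents with zero children

Fix: Use LEFT JOIN so parents without children still appear (COUNT(c.id) gives 0)

Corrected query:
SELECT p.name, COUNT(c.id) FROM authors p LEFT JOIN novels c ON c.author_id = p.id GROUP BY p.name

Result:
name    | COUNT(c.id)
--------+------------
Asimov  | 0          
Austen  | 5          
Tolkien | 2          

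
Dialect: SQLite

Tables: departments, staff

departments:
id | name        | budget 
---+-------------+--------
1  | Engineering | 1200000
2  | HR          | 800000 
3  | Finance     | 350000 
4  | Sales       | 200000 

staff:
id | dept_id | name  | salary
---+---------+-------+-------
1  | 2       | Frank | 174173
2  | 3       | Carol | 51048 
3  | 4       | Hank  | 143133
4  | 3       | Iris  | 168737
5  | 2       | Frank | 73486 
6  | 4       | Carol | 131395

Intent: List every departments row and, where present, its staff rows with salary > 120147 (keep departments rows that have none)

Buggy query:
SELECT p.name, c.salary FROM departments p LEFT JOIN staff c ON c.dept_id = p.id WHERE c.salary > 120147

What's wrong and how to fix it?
Bug: Filtering c.salary in WHERE discards the NULL rows produced by LEFT JOIN, turning it into an inner join

Fix: Put 'c.salary > 120147' in the JOIN's ON clause instead of WHERE

Corrected query:
SELECT p.name, c.salary FROM departments p LEFT JOIN staff c ON c.dept_id = p.id AND c.salary > 120147

Result:
name        | salary
------------+-------
Engineering | NULL  
HR          | 174173
Finance     | 168737
Sales       | 131395
Sales       | 143133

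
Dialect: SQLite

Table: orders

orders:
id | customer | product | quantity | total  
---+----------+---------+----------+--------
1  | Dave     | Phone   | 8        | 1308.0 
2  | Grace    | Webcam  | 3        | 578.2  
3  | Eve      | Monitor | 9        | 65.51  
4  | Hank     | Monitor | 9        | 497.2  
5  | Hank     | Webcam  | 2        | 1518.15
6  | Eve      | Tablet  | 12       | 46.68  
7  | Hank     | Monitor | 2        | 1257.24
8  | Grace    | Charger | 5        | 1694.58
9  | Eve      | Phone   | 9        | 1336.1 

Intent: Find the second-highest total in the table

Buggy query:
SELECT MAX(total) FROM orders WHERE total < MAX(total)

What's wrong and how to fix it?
Bug: The inner MAX is an aggregate inside WHERE, which is not allowed

Fix: Put the inner MAX in a scalar subquery

Corrected query:
SELECT MAX(total) FROM orders WHERE total < (SELECT MAX(total) FROM orders)

Result:
MAX(total)
----------
1518.15   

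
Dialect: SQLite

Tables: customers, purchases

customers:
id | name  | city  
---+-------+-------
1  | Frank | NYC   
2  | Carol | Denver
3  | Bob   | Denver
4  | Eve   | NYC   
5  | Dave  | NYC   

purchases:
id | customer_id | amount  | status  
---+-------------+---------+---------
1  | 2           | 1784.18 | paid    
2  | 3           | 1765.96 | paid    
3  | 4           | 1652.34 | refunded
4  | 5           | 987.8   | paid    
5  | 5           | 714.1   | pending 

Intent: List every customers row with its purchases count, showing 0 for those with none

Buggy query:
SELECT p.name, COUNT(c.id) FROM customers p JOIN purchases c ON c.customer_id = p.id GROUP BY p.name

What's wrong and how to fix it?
Bug: INNER JOIN drops customers rows that have no matching purchases rows

Fix: Use LEFT JOIN so parents without children still appear (COUNT(c.id) gives 0)

Corrected query:
SELECT p.name, COUNT(c.id) FROM customers p LEFT JOIN purchases c ON c.customer_id = p.id GROUP BY p.name

Result:
name  | COUNT(c.id)
------+------------
Bob   | 1          
Carol | 1          
Dave  | 2          
Eve   | 1          
Frank | 0          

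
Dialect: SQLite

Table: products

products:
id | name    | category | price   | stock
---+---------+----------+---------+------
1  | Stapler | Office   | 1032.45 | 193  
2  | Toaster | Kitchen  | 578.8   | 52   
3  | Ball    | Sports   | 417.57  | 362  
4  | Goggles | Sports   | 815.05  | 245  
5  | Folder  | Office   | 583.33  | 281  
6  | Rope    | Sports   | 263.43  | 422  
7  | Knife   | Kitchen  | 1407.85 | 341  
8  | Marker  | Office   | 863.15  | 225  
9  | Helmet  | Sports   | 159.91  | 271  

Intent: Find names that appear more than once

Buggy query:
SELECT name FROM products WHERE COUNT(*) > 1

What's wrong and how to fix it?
Bug: COUNT(*) is an aggregate and cannot be used in WHERE

Fix: Group first, then use HAVING for the count condition

Corrected query:
SELECT name FROM products GROUP BY name HAVING COUNT(*) > 1

Result:
(no rows)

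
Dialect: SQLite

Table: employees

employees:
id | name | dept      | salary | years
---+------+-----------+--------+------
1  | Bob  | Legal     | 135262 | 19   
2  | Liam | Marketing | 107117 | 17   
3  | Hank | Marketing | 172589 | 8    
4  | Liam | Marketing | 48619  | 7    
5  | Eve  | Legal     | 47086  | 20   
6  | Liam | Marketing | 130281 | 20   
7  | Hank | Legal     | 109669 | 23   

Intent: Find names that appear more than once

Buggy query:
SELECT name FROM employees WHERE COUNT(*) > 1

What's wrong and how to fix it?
Bug: WHERE can't reference COUNT(*); aggregates are computed after WHERE

Fix: GROUP BY name, then filter groups with HAVING COUNT(*) > 1

Corrected query:
SELECT name FROM employees GROUP BY name HAVING COUNT(*) > 1

Result:
name
----
Hank
Liam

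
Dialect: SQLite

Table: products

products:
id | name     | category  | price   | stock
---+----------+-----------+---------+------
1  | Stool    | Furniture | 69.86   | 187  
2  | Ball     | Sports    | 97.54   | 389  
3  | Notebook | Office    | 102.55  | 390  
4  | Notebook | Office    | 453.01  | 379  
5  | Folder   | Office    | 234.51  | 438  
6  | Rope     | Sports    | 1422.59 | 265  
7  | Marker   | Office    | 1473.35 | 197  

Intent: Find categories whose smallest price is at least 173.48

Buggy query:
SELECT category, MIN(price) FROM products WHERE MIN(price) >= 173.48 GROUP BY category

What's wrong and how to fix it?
Bug: MIN() in WHERE is a misuse of aggregate

Fix: Use HAVING for the per-group MIN condition

Corrected query:
SELECT category, MIN(price) FROM products GROUP BY category HAVING MIN(price) >= 173.48

Result:
(no rows)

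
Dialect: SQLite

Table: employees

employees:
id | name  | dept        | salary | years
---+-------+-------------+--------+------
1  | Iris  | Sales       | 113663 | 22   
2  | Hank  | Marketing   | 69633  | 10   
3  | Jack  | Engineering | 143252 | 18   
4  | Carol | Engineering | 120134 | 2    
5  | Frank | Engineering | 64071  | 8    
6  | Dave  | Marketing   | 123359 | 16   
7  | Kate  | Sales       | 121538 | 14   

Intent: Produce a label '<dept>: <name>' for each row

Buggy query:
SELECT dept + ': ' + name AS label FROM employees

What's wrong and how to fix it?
Bug: '+' is numeric addition; on text columns SQLite converts them to 0 instead of concatenating

Fix: Use the || operator for string concatenation

Corrected query:
SELECT dept || ': ' || name AS label FROM employees

Result:
label             
------------------
Sales: Iris       
Marketing: Hank   
Engineering: Jack 
Engineering: Carol
Engineering: Frank
Marketing: Dave   
Sales: Kate       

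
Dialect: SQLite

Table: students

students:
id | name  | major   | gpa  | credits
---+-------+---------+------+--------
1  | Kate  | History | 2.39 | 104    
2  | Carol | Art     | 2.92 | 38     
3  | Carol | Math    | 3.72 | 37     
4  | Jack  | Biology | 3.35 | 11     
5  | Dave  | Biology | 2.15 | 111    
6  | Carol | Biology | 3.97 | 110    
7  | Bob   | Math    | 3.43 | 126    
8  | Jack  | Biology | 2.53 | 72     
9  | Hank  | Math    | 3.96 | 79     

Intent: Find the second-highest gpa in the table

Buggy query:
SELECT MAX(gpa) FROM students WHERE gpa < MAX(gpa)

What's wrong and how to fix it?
Bug: MAX(gpa) on the right of the comparison is an aggregate-in-WHERE error

Fix: Compute the overall MAX in a subquery, then take MAX of rows below it

Corrected query:
SELECT MAX(gpa) FROM students WHERE gpa < (SELECT MAX(gpa) FROM students)

Result:
MAX(gpa)
--------
3.96    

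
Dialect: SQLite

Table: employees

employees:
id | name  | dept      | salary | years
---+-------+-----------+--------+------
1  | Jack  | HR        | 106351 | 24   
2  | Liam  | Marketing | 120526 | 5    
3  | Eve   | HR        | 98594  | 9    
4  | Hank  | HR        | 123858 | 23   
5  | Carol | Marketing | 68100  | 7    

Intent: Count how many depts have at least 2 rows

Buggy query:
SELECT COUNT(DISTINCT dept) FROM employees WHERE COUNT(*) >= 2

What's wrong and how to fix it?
Bug: WHERE filters individual rows, not groups, so a group-level COUNT is invalid there

Fix: Group first with HAVING COUNT(*) >= 2, then COUNT the resulting groups

Corrected query:
SELECT COUNT(*) FROM (SELECT dept FROM employees GROUP BY dept HAVING COUNT(*) >= 2)

Result:
COUNT(*)
--------
2       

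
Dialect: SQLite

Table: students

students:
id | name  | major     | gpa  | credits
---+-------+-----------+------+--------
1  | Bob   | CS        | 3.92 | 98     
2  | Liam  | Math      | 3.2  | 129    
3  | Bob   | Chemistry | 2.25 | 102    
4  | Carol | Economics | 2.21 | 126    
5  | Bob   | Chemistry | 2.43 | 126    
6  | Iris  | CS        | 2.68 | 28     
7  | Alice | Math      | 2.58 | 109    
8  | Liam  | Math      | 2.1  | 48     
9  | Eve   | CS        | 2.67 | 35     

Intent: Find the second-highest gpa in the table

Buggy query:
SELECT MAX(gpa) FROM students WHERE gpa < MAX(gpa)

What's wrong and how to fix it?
Bug: The inner MAX is an aggregate inside WHERE, which is not allowed

Fix: Compute the overall MAX in a subquery, then take MAX of rows below it

Corrected query:
SELECT MAX(gpa) FROM students WHERE gpa < (SELECT MAX(gpa) FROM students)

Result:
MAX(gpa)
--------
3.2     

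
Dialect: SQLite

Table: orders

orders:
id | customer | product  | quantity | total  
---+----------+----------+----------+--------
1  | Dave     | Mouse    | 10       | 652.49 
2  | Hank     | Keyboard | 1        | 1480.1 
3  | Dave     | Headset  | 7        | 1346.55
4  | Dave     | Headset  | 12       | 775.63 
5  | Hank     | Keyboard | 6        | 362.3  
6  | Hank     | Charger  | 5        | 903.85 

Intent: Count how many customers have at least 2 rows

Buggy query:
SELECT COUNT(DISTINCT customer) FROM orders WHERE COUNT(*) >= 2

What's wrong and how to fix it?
Bug: COUNT(*) cannot appear in WHERE; the per-group count doesn't exist yet

Fix: Group first with HAVING COUNT(*) >= 2, then COUNT the resulting groups

Corrected query:
SELECT COUNT(*) FROM (SELECT customer FROM orders GROUP BY customer HAVING COUNT(*) >= 2)

Result:
COUNT(*)
--------
2       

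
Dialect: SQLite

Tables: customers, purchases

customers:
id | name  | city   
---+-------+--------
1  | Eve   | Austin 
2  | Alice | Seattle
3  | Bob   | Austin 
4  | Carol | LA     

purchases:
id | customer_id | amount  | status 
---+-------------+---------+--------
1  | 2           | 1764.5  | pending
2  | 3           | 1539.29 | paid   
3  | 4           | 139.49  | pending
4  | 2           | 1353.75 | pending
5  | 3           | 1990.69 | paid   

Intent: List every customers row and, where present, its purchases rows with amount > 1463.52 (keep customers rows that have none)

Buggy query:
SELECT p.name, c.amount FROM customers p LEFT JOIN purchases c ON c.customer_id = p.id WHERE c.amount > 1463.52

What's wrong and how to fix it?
Bug: Filtering c.amount in WHERE discards the NULL rows produced by LEFT JOIN, turning it into an inner join

Fix: Move the right-table condition into the ON clause so unmatched parents are kept

Corrected query:
SELECT p.name, c.amount FROM customers p LEFT JOIN purchases c ON c.customer_id = p.id AND c.amount > 1463.52

Result:
name  | amount 
------+--------
Eve   | NULL   
Alice | 1764.5 
Bob   | 1539.29
Bob   | 1990.69
Carol | NULL   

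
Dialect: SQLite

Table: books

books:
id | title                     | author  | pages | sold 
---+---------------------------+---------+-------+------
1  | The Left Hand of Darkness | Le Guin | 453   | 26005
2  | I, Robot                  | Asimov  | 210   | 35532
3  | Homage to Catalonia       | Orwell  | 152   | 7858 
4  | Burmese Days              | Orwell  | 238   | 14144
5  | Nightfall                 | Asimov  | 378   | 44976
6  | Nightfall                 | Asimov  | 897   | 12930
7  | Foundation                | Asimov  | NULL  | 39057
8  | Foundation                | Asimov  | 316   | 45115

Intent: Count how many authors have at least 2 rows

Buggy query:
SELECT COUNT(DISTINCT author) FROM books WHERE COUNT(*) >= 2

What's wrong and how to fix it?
Bug: COUNT(*) cannot appear in WHERE; the per-group count doesn't exist yet

Fix: Use a subquery that GROUPs and filters with HAVING, then count its rows

Corrected query:
SELECT COUNT(*) FROM (SELECT author FROM books GROUP BY author HAVING COUNT(*) >= 2)

Result:
COUNT(*)
--------
2       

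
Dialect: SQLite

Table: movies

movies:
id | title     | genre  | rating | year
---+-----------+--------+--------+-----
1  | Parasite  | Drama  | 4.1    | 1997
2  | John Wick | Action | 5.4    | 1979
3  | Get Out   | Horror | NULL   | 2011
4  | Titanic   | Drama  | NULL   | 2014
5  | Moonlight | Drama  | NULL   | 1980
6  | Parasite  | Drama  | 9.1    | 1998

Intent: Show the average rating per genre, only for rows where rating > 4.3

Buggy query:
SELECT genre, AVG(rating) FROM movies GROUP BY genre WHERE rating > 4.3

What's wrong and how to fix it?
Bug: WHERE cannot follow GROUP BY

Fix: Move the WHERE clause before GROUP BY

Corrected query:
SELECT genre, AVG(rating) FROM movies WHERE rating > 4.3 GROUP BY genre

Result:
genre  | AVG(rating)
-------+------------
Action | 5.4        
Drama  | 9.1        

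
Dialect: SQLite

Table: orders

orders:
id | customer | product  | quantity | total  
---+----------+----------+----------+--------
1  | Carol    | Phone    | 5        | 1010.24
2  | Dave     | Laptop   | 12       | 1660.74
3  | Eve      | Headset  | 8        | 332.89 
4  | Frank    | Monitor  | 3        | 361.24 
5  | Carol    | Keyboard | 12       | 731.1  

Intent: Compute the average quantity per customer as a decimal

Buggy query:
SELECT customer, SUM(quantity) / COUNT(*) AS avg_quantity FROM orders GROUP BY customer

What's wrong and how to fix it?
Bug: SUM(quantity) and COUNT(*) are both integers; the division truncates the fractional part

Fix: Cast one side to REAL so the division keeps the fractional part

Corrected query:
SELECT customer, SUM(quantity) * 1.0 / COUNT(*) AS avg_quantity FROM orders GROUP BY customer

Result:
customer | avg_quantity
---------+-------------
Carol    | 8.5         
Dave     | 12          
Eve      | 8           
Frank    | 3           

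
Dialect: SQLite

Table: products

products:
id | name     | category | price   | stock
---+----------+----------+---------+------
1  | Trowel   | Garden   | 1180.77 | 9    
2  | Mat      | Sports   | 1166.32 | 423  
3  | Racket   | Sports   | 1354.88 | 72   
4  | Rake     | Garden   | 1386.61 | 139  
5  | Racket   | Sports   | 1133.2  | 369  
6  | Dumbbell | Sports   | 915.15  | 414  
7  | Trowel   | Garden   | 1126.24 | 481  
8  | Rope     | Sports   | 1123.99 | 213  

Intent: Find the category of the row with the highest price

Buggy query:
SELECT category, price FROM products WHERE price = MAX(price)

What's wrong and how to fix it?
Bug: WHERE is evaluated per row; an aggregate over the whole table isn't defined there

Fix: Use a subquery: WHERE price = (SELECT MAX(price) FROM products)

Corrected query:
SELECT category, price FROM products WHERE price = (SELECT MAX(price) FROM products)

Result:
category | price  
---------+--------
Garden   | 1386.61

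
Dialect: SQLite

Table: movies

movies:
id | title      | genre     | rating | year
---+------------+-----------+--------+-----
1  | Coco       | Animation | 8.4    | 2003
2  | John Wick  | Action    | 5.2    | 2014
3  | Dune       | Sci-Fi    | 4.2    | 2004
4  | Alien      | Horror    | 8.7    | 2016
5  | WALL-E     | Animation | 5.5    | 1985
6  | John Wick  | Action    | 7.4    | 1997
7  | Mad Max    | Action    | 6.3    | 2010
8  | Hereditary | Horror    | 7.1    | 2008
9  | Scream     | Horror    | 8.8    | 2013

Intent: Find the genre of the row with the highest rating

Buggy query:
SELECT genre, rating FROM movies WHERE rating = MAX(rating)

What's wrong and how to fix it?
Bug: WHERE is evaluated per row; an aggregate over the whole table isn't defined there

Fix: Wrap MAX in a scalar subquery so WHERE compares against a single value

Corrected query:
SELECT genre, rating FROM movies WHERE rating = (SELECT MAX(rating) FROM movies)

Result:
genre  | rating
-------+-------
Horror | 8.8   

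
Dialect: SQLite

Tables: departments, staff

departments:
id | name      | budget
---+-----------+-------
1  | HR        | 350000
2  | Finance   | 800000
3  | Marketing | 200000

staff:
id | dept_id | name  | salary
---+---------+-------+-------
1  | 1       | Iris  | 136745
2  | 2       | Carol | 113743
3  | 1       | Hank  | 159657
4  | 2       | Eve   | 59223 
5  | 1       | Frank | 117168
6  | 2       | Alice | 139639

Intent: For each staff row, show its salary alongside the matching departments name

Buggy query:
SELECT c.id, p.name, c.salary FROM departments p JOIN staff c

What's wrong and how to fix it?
Bug: JOIN with no ON clause produces a cartesian product; every staff row pairs with every departments row

Fix: Specify the join condition linking the foreign key to the parent id

Corrected query:
SELECT c.id, p.name, c.salary FROM departments p JOIN staff c ON c.dept_id = p.id

Result:
id | name    | salary
---+---------+-------
1  | HR      | 136745
2  | Finance | 113743
3  | HR      | 159657
4  | Finance | 59223 
5  | HR      | 117168
6  | Finance | 139639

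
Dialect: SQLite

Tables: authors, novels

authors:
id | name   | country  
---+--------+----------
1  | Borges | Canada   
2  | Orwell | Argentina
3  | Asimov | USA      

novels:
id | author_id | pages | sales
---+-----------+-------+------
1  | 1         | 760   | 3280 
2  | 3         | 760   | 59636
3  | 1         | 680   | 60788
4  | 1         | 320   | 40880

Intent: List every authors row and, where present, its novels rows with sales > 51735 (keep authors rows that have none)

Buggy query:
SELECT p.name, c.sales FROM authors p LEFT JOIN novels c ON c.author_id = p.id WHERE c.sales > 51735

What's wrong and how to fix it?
Bug: Filtering c.sales in WHERE discards the NULL rows produced by LEFT JOIN, turning it into an inner join

Fix: Put 'c.sales > 51735' in the JOIN's ON clause instead of WHERE

Corrected query:
SELECT p.name, c.sales FROM authors p LEFT JOIN novels c ON c.author_id = p.id AND c.sales > 51735

Result:
name   | sales
-------+------
Borges | 60788
Orwell | NULL 
Asimov | 59636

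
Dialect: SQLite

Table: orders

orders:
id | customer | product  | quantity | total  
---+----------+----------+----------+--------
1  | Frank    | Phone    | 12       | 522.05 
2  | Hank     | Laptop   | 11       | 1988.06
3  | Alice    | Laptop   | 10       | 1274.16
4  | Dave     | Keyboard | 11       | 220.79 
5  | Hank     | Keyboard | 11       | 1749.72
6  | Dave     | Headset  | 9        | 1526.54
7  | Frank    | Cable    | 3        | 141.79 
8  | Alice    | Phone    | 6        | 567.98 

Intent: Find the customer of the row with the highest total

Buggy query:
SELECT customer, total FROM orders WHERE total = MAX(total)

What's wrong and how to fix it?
Bug: WHERE is evaluated per row; an aggregate over the whole table isn't defined there

Fix: Use a subquery: WHERE total = (SELECT MAX(total) FROM orders)

Corrected query:
SELECT customer, total FROM orders WHERE total = (SELECT MAX(total) FROM orders)

Result:
customer | total  
---------+--------
Hank     | 1988.06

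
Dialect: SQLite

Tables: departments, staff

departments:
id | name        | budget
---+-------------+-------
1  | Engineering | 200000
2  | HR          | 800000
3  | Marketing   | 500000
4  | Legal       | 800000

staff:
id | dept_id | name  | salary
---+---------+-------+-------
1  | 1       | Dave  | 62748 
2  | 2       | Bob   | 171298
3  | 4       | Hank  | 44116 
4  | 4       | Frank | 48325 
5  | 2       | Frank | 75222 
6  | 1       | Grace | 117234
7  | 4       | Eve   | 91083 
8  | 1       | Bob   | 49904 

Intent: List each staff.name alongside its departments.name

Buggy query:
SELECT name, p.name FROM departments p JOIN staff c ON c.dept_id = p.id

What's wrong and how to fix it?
Bug: Both tables have a 'name' column; the unqualified reference is ambiguous

Fix: Qualify the column with its table alias (c.name)

Corrected query:
SELECT c.name, p.name FROM departments p JOIN staff c ON c.dept_id = p.id

Result:
name  | name       
------+------------
Dave  | Engineering
Bob   | HR         
Hank  | Legal      
Frank | Legal      
Frank | HR         
Grace | Engineering
Eve   | Legal      
Bob   | Engineering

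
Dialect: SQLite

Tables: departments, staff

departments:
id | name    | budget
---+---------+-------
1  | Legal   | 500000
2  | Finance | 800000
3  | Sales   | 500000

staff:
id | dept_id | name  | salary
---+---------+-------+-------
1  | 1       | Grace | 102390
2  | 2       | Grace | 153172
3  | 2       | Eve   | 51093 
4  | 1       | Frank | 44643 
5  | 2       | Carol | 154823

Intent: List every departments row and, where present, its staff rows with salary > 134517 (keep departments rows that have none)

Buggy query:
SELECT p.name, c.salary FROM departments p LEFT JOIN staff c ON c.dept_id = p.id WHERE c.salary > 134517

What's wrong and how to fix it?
Bug: Filtering c.salary in WHERE discards the NULL rows produced by LEFT JOIN, turning it into an inner join

Fix: Put 'c.salary > 134517' in the JOIN's ON clause instead of WHERE

Corrected query:
SELECT p.name, c.salary FROM departments p LEFT JOIN staff c ON c.dept_id = p.id AND c.salary > 134517

Result:
name    | salary
--------+-------
Legal   | NULL  
Finance | 153172
Finance | 154823
Sales   | NULL  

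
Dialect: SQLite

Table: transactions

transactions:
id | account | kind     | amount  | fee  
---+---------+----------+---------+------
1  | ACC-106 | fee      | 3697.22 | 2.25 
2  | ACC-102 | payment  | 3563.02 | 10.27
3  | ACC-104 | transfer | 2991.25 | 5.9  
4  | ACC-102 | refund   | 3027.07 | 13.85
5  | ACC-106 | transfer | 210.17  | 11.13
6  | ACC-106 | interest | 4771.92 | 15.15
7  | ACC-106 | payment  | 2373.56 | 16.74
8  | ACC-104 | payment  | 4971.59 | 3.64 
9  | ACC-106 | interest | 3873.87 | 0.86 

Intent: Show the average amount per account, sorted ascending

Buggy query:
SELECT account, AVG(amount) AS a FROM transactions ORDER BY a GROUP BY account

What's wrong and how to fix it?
Bug: ORDER BY appears before GROUP BY; SQL clause order requires GROUP BY first

Fix: Reorder: SELECT … FROM … GROUP BY … ORDER BY …

Corrected query:
SELECT account, AVG(amount) AS a FROM transactions GROUP BY account ORDER BY a

Result:
account | a       
--------+---------
ACC-106 | 2985.348
ACC-102 | 3295.045
ACC-104 | 3981.42 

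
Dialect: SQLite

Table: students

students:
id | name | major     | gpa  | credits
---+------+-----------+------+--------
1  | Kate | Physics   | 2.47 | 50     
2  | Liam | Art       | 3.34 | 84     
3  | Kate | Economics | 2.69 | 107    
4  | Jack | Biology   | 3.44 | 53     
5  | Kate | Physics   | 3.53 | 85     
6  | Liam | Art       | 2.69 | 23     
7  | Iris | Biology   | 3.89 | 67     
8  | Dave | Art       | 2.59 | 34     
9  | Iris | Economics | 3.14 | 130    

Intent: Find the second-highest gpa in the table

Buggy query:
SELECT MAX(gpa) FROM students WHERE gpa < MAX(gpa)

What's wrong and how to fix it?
Bug: The inner MAX is an aggregate inside WHERE, which is not allowed

Fix: Compute the overall MAX in a subquery, then take MAX of rows below it

Corrected query:
SELECT MAX(gpa) FROM students WHERE gpa < (SELECT MAX(gpa) FROM students)

Result:
MAX(gpa)
--------
3.53    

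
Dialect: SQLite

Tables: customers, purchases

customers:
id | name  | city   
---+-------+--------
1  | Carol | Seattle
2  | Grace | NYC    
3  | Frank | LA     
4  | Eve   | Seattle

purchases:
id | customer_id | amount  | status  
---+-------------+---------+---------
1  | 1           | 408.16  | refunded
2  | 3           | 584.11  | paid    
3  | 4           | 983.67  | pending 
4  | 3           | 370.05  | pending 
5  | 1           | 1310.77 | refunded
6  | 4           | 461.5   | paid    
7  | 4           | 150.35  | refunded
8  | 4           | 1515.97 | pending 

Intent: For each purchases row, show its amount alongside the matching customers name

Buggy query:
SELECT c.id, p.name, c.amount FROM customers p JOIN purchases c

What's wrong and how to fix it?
Bug: Missing join condition: each purchases row is matched to all customers rows instead of just its own

Fix: Add ON c.customer_id = p.id to the JOIN

Corrected query:
SELECT c.id, p.name, c.amount FROM customers p JOIN purchases c ON c.customer_id = p.id

Result:
id | name  | amount 
---+-------+--------
1  | Carol | 408.16 
2  | Frank | 584.11 
3  | Eve   | 983.67 
4  | Frank | 370.05 
5  | Carol | 1310.77
6  | Eve   | 461.5  
7  | Eve   | 150.35 
8  | Eve   | 1515.97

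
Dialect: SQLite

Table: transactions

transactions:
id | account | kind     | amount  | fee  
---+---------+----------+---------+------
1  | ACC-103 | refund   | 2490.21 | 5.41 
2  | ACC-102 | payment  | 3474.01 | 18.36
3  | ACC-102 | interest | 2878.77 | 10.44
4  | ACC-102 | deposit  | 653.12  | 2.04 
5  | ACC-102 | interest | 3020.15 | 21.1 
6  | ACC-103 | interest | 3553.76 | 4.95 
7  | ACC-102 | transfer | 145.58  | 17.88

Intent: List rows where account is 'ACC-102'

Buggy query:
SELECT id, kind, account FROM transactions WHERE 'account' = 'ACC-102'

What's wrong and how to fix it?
Bug: Single quotes denote string literals in SQL; the column name is being compared as a constant string

Fix: Reference the column as account without single quotes

Corrected query:
SELECT id, kind, account FROM transactions WHERE account = 'ACC-102'

Result:
id | kind     | account
---+----------+--------
2  | payment  | ACC-102
3  | interest | ACC-102
4  | deposit  | ACC-102
5  | interest | ACC-102
7  | transfer | ACC-102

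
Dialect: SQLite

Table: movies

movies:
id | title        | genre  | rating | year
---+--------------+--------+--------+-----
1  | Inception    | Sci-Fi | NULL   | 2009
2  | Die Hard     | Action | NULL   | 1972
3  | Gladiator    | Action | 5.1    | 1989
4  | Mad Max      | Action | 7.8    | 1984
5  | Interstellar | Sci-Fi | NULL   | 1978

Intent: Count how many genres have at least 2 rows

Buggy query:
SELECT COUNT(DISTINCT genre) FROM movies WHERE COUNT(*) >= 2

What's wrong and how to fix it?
Bug: WHERE filters individual rows, not groups, so a group-level COUNT is invalid there

Fix: Use a subquery that GROUPs and filters with HAVING, then count its rows

Corrected query:
SELECT COUNT(*) FROM (SELECT genre FROM movies GROUP BY genre HAVING COUNT(*) >= 2)

Result:
COUNT(*)
--------
2       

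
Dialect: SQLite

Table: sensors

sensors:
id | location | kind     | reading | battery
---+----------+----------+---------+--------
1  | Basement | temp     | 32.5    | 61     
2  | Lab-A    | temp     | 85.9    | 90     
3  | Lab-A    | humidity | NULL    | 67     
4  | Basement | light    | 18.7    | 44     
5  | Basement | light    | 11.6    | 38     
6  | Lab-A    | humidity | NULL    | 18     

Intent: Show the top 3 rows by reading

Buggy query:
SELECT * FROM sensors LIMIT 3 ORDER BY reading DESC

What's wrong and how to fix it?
Bug: LIMIT must come after ORDER BY

Fix: Sort with ORDER BY, then apply LIMIT

Corrected query:
SELECT * FROM sensors ORDER BY reading DESC LIMIT 3

Result:
id | location | kind  | reading | battery
---+----------+-------+---------+--------
2  | Lab-A    | temp  | 85.9    | 90     
1  | Basement | temp  | 32.5    | 61     
4  | Basement | light | 18.7    | 44     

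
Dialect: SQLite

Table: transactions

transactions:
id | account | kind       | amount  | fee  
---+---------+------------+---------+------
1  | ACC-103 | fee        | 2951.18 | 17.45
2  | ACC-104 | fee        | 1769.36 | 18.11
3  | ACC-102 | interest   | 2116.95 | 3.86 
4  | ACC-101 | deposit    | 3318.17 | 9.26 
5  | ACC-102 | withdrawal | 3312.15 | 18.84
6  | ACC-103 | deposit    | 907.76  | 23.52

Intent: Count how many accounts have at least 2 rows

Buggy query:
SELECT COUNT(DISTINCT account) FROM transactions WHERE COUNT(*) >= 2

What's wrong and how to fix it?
Bug: COUNT(*) cannot appear in WHERE; the per-group count doesn't exist yet

Fix: Group first with HAVING COUNT(*) >= 2, then COUNT the resulting groups

Corrected query:
SELECT COUNT(*) FROM (SELECT account FROM transactions GROUP BY account HAVING COUNT(*) >= 2)

Result:
COUNT(*)
--------
2       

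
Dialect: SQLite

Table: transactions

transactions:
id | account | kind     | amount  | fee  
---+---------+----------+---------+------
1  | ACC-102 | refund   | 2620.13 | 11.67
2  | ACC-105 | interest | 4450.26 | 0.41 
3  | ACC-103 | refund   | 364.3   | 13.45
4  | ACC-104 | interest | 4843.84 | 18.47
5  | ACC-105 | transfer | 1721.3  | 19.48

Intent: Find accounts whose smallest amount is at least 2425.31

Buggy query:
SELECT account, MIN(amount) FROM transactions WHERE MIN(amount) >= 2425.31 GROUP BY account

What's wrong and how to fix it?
Bug: Aggregates like MIN are computed per group after WHERE runs

Fix: Use HAVING for the per-group MIN condition

Corrected query:
SELECT account, MIN(amount) FROM transactions GROUP BY account HAVING MIN(amount) >= 2425.31

Result:
account | MIN(amount)
--------+------------
ACC-102 | 2620.13    
ACC-104 | 4843.84    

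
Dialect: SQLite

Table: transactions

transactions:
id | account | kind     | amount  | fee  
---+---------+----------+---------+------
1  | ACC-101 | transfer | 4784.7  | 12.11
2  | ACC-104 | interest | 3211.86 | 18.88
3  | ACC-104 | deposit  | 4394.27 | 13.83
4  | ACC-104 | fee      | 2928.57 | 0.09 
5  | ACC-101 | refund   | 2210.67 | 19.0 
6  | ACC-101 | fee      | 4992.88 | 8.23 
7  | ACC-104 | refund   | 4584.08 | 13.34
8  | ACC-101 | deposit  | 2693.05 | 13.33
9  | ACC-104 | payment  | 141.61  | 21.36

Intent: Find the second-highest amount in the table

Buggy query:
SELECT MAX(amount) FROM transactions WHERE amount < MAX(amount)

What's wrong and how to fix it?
Bug: MAX(amount) on the right of the comparison is an aggregate-in-WHERE error

Fix: Compute the overall MAX in a subquery, then take MAX of rows below it

Corrected query:
SELECT MAX(amount) FROM transactions WHERE amount < (SELECT MAX(amount) FROM transactions)

Result:
MAX(amount)
-----------
4784.7     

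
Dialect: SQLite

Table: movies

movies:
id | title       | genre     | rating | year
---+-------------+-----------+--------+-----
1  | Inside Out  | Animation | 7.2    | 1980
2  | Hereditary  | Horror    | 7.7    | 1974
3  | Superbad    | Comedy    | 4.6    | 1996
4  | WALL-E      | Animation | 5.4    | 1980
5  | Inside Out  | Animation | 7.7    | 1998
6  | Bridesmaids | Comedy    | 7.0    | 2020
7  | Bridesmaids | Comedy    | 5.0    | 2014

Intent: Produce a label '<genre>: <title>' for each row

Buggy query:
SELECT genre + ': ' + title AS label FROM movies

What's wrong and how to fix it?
Bug: '+' is numeric addition; on text columns SQLite converts them to 0 instead of concatenating

Fix: Use the || operator for string concatenation

Corrected query:
SELECT genre || ': ' || title AS label FROM movies

Result:
label                
---------------------
Animation: Inside Out
Horror: Hereditary   
Comedy: Superbad     
Animation: WALL-E    
Animation: Inside Out
Comedy: Bridesmaids  
Comedy: Bridesmaids  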